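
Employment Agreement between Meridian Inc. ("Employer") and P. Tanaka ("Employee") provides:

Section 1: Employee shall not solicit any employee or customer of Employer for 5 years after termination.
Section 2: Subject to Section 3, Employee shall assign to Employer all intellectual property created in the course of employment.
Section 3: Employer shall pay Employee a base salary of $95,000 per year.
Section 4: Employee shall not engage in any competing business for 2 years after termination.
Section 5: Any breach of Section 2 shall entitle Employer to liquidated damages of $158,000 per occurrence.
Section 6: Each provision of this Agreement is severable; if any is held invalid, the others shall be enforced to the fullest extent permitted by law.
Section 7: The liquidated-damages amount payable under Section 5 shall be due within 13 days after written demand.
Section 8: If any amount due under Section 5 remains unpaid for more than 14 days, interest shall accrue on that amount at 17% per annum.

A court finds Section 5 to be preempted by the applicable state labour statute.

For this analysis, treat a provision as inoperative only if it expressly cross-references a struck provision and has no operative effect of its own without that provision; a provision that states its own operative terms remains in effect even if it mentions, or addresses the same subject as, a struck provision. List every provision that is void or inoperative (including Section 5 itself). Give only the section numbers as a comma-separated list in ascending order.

Section 5 is struck. Section 7 has no operative effect of its own apart from Section 5 and is therefore inoperative. Section 8 does nothing except set the default interest on the liquidated-damages amount by reference to Section 5; with Section 5 gone it has no independent effect and is inoperative. Section 6 is a severability clause and preserves every provision that can still be given independent effect. The provisions still in force are Section 1, Section 2, Section 3, Section 4, and Section 6.

5, 7, 8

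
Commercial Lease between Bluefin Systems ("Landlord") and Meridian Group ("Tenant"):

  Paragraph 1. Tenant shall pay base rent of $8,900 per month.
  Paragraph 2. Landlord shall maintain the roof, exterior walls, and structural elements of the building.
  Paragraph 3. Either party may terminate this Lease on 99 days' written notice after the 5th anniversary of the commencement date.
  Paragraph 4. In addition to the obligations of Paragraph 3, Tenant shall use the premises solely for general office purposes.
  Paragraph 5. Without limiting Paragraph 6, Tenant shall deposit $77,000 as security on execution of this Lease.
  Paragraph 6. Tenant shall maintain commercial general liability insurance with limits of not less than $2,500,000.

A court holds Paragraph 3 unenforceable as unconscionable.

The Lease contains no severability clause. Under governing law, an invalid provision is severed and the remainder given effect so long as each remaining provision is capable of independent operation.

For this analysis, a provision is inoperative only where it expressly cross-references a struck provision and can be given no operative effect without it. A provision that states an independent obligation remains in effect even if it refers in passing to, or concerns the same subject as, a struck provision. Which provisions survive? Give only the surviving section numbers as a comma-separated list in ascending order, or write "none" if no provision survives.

Paragraph 3 is struck. Although Paragraph 4 refers to Paragraph 3, its operative terms do not depend on Paragraph 3, so it remains in effect. No other provision's operative terms depend on Paragraph 3. Under the stated default rule, only provisions that cannot operate independently fall away; the rest are enforced. Paragraph 1, Paragraph 2, Paragraph 4, Paragraph 5, and Paragraph 6 remain in effect.

1, 2, 4, 5, 6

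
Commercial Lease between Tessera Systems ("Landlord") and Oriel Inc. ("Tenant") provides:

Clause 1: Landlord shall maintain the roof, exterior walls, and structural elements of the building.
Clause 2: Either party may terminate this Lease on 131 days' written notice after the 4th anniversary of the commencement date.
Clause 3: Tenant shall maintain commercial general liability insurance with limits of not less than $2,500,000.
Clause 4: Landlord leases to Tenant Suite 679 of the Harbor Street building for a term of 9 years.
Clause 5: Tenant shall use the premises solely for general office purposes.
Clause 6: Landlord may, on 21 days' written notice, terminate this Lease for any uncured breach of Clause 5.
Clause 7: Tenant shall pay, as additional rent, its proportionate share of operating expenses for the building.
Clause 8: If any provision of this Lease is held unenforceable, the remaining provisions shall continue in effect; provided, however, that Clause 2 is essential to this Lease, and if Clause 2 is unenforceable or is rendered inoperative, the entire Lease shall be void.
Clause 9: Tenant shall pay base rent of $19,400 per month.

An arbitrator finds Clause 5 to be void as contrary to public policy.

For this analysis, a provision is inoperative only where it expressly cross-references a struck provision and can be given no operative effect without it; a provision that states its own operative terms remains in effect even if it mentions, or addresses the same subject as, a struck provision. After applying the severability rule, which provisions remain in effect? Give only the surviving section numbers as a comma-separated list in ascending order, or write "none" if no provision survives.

1, 2, 3, 4, 7, 8, 9

Clause 5 is struck. Clause 6 operates only by reference to Clause 5, so it falls with Clause 5. Clause 8 makes Clause 2 an essential term, but Clause 2 is unaffected, so the severability proviso in Clause 8 preserves the remaining provisions. Clause 1, Clause 2, Clause 3, Clause 4, Clause 7, Clause 8, and Clause 9 remain in effect.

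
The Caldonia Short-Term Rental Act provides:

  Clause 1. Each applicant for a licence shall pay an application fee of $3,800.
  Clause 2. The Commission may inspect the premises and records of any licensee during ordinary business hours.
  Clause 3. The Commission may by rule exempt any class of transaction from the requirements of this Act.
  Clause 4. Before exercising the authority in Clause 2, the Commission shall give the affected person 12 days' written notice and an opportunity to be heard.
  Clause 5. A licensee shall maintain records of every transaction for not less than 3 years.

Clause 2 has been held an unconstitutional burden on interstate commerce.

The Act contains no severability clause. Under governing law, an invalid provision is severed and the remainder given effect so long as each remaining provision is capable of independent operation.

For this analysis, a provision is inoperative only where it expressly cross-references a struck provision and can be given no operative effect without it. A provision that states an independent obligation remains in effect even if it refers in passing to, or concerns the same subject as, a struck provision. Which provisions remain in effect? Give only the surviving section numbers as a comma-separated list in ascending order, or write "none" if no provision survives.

1, 3, 5

Clause 2 is struck. Clause 4 operates only by reference to Clause 2, so it falls with Clause 2. Under the stated default rule, only provisions that cannot operate independently fall away; the rest are enforced. Clause 1, Clause 3, and Clause 5 remain in effect.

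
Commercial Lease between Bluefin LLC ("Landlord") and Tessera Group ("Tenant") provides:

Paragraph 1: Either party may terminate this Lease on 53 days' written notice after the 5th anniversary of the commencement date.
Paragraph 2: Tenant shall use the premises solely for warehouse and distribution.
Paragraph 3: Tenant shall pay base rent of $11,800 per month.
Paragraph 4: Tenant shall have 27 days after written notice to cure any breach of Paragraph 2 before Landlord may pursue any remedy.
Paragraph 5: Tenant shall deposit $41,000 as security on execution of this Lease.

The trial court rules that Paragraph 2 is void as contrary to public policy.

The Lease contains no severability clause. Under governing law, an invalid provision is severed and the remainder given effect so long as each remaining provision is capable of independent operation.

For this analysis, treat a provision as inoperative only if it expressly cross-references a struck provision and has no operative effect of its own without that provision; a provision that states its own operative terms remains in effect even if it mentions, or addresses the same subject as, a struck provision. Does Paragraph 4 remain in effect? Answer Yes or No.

Paragraph 2 is struck. Paragraph 4 operates only by reference to Paragraph 2, so it falls with Paragraph 2. Under the stated default rule, only provisions that cannot operate independently fall away; the rest are enforced. Paragraph 1, Paragraph 3, and Paragraph 5 remain in effect. Paragraph 4 is among the inoperative provisions, so the answer is no.

No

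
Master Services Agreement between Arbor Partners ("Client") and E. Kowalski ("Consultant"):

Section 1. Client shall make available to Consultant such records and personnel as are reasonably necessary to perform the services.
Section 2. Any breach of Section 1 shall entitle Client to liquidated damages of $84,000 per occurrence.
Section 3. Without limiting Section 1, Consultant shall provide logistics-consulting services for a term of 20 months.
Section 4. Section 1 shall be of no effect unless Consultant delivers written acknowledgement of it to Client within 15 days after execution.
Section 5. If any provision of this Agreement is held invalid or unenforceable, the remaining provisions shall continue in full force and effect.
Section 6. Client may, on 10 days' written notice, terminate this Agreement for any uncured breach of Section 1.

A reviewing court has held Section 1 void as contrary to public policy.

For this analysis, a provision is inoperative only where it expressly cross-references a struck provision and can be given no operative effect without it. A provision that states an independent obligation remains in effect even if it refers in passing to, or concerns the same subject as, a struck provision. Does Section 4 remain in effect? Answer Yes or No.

Section 1 is struck. The whole of Section 2 is the liquidated-damages amount, defined by reference to Section 1, so Section 2 cannot stand once Section 1 is removed. Section 4 merely fixes the acknowledgement condition for Section 1; with Section 1 gone it has nothing to operate on and falls away. Section 6 operates only by reference to Section 1, so it falls with Section 1. Section 3 mentions Section 1 but its own obligation stands independently of Section 1, so Section 3 is not affected. Under the severability clause in Section 5, the remaining provisions continue in force. That leaves Section 3 and Section 5 in effect. Section 4 is among the inoperative provisions, so the answer is no.

No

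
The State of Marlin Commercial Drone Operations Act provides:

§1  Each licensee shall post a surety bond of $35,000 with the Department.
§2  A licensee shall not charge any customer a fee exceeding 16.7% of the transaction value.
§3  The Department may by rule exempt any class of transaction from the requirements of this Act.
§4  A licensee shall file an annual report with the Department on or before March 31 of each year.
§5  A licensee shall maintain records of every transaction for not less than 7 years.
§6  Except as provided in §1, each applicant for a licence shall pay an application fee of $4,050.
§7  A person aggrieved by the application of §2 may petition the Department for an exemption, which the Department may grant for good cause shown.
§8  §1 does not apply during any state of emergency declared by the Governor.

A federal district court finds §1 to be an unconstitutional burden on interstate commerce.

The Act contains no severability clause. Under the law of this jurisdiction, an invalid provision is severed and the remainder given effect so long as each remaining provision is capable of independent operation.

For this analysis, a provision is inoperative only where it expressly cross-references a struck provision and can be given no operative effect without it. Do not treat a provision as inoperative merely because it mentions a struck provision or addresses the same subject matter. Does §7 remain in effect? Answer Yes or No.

§1 is struck. §8 has no operative effect of its own apart from §1 and is therefore inoperative. Although §6 refers to §1, its operative terms do not depend on §1, so it remains in effect. With no severability clause, the stated default rule severs what cannot stand and enforces each remaining provision that can operate on its own. §2, §3, §4, §5, §6, and §7 remain in effect. §7 is among the surviving provisions, so the answer is yes.

Yes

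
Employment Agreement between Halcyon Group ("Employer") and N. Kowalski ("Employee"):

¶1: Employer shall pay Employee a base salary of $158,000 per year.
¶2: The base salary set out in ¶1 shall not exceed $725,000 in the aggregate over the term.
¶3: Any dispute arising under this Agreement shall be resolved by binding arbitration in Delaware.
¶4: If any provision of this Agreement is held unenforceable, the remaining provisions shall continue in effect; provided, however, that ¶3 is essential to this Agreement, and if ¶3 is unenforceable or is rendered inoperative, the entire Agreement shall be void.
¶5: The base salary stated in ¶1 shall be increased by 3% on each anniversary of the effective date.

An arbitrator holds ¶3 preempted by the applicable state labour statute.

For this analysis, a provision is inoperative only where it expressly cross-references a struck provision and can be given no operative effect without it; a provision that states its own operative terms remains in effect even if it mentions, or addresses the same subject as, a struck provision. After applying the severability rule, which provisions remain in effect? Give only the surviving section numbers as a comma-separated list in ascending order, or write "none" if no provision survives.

¶3 is struck. Nothing else in the Agreement is defined by reference to ¶3. ¶4 makes ¶3 an essential term, and ¶3 is the provision held invalid; under ¶4, the entire Agreement is therefore void. No provision of the Agreement survives.

none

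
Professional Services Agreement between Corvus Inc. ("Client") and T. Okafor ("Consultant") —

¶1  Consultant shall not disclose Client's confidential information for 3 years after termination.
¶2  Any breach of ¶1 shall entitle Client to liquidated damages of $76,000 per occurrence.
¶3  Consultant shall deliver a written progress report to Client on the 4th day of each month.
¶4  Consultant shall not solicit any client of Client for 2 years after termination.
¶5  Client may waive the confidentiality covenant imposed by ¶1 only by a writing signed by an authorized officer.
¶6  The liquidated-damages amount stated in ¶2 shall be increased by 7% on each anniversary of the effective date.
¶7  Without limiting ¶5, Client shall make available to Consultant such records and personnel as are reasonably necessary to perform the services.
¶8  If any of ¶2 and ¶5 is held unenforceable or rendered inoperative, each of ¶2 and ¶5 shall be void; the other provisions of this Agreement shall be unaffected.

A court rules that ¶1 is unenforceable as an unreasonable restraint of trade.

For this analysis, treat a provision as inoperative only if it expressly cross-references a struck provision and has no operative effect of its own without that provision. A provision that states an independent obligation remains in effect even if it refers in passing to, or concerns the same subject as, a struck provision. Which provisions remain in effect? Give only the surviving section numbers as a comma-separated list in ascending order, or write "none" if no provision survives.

¶1 is struck. ¶2 operates only by reference to ¶1, so it falls with ¶1. ¶5 merely fixes the waiver condition for ¶1; with ¶1 gone it has nothing to operate on and falls away. ¶6 has no operative effect of its own apart from ¶2 and is therefore inoperative. Although ¶7 refers to ¶5, its operative terms do not depend on ¶5, so it remains in effect. ¶8 declares ¶2 and ¶5 mutually dependent; since one of them has fallen, all of them are of no effect. The remainder continues in force under ¶8. ¶3, ¶4, ¶7, and ¶8 remain in effect.

3, 4, 7, 8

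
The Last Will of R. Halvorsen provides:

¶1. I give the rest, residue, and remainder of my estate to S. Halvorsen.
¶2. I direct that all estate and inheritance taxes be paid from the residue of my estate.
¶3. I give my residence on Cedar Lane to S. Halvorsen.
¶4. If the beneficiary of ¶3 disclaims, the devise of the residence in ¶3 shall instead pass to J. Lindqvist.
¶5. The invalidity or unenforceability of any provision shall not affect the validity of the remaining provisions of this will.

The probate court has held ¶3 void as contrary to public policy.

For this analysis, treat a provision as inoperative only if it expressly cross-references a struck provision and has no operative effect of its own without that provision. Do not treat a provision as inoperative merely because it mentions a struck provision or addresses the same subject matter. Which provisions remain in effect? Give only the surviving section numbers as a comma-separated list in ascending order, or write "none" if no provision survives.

1, 2, 5

¶3 is struck. ¶4 has no operative effect of its own apart from ¶3 and is therefore inoperative. Under the severability clause in ¶5, the remaining provisions continue in force. ¶1, ¶2, and ¶5 remain in effect.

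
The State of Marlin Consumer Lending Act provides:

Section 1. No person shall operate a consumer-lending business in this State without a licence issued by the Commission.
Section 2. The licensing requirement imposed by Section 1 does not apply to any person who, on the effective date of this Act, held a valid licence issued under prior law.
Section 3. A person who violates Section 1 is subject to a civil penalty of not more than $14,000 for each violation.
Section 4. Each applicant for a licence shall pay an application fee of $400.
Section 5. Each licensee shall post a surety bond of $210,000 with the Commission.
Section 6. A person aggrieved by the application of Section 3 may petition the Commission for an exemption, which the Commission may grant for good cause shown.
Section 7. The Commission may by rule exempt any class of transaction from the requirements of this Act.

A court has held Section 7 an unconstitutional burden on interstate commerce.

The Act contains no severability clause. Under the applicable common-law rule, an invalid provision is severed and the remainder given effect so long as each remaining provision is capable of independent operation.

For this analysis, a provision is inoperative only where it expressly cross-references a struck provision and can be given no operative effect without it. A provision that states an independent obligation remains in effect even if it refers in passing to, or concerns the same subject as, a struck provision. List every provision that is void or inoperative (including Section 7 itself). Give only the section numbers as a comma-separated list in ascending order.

Section 7 is struck. Nothing else in the Act is defined by reference to Section 7. With no severability clause, the stated default rule severs what cannot stand and enforces each remaining provision that can operate on its own. That leaves Section 1, Section 2, Section 3, Section 4, Section 5, and Section 6 in effect.

7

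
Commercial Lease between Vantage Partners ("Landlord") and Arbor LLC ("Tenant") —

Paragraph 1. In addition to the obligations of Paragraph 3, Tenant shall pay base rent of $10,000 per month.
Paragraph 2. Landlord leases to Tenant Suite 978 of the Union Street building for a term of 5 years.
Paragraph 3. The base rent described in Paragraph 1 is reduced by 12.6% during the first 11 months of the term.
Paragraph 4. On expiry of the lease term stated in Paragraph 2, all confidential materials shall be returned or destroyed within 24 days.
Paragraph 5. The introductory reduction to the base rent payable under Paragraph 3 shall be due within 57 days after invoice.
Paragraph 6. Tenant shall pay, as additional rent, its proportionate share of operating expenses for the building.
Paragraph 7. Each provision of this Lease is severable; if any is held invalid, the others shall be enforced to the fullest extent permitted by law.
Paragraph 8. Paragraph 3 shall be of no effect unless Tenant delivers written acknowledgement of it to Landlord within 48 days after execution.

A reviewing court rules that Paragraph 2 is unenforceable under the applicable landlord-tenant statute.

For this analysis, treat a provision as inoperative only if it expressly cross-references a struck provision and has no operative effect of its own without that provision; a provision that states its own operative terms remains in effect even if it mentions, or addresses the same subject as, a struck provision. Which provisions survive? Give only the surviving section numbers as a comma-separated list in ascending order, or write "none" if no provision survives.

1, 3, 5, 6, 7, 8

Paragraph 2 is struck. Paragraph 4 merely fixes the return obligation tied to Paragraph 2; with Paragraph 2 gone it has nothing to operate on and falls away. Under the severability clause in Paragraph 7, the remaining provisions continue in force. That leaves Paragraph 1, Paragraph 3, Paragraph 5, Paragraph 6, Paragraph 7, and Paragraph 8 in effect.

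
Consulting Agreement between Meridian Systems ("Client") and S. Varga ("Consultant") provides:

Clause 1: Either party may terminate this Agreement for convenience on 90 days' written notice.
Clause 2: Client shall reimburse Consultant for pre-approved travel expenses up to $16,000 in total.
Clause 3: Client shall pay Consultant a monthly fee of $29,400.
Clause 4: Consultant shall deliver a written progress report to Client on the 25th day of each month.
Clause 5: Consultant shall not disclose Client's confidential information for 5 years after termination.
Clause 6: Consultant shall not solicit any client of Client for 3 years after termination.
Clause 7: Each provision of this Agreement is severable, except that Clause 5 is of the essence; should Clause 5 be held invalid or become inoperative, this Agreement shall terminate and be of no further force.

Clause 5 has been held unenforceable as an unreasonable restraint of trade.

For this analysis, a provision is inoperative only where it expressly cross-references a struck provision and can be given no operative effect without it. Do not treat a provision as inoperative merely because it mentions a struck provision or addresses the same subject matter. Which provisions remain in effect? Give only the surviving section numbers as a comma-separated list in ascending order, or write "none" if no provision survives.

none

Clause 5 is struck. No other provision's operative terms depend on Clause 5. Clause 7 makes Clause 5 an essential term, and Clause 5 is the provision held invalid; under Clause 7, the entire Agreement is therefore void. No provision of the Agreement survives.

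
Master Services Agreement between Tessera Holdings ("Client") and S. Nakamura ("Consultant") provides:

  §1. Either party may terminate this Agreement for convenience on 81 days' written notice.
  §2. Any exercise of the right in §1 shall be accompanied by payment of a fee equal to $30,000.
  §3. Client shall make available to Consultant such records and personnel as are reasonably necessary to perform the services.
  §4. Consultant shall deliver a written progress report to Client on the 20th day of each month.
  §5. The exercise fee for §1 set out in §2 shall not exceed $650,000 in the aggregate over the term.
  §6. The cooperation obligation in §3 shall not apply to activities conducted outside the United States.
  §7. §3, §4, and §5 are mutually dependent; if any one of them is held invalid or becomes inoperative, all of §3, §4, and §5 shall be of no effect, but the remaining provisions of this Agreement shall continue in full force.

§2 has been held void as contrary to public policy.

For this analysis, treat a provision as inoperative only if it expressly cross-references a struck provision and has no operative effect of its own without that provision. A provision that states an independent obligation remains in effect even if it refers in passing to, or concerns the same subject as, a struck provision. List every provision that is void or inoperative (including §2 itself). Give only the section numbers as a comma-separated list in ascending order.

2, 3, 4, 5, 6

§2 is struck. The whole of §5 is the aggregate cap on the exercise fee for §1, defined by reference to §2, so §5 cannot stand once §2 is removed. §7 declares §3, §4, and §5 mutually dependent; since one of them has fallen, all of them are of no effect. That brings down §3 and §4 as well. §6 in turn depends solely on a provision now struck and likewise falls. The remainder continues in force under §7. That leaves §1 and §7 in effect.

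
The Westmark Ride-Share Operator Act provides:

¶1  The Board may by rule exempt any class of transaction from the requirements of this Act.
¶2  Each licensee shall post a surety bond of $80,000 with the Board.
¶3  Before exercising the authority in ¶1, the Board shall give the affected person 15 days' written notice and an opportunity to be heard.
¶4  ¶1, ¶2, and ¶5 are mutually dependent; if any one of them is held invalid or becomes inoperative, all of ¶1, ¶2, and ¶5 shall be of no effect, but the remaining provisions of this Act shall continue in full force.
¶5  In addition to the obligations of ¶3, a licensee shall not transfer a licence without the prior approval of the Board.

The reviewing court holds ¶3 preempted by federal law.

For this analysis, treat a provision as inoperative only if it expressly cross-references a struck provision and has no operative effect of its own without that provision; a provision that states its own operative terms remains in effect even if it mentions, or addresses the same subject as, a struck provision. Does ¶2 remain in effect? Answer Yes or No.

¶3 is struck. Although ¶5 refers to ¶3, its operative terms do not depend on ¶3, so it remains in effect. No other provision's operative terms depend on ¶3. ¶4 ties ¶1, ¶2, and ¶5 together, but none of those is affected here; the remaining provisions continue in force under ¶4. The provisions still in force are ¶1, ¶2, ¶4, and ¶5. ¶2 is among the surviving provisions, so the answer is yes.

Yes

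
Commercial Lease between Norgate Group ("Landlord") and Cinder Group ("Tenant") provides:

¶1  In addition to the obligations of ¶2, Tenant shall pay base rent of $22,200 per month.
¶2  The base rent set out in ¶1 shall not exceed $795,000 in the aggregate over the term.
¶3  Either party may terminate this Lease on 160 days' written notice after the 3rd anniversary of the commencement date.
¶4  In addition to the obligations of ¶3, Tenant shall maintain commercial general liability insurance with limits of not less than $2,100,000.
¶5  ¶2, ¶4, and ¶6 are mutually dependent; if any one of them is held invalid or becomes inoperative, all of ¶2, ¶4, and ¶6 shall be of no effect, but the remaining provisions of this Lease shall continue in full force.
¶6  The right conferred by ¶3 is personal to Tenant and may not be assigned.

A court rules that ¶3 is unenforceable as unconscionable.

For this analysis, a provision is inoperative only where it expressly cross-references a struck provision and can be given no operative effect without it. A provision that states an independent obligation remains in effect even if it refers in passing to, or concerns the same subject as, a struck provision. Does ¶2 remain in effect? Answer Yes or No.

¶3 is struck. ¶6 merely fixes the non-assignment of ¶3; with ¶3 gone it has nothing to operate on and falls away. ¶1 mentions ¶2 but its own obligation stands independently of ¶2, so ¶1 is not affected. ¶5 declares ¶2, ¶4, and ¶6 mutually dependent; since one of them has fallen, all of them are of no effect. That brings down ¶2 and ¶4 as well. The remainder continues in force under ¶5. ¶1 and ¶5 remain in effect. ¶2 is among the inoperative provisions, so the answer is no.

No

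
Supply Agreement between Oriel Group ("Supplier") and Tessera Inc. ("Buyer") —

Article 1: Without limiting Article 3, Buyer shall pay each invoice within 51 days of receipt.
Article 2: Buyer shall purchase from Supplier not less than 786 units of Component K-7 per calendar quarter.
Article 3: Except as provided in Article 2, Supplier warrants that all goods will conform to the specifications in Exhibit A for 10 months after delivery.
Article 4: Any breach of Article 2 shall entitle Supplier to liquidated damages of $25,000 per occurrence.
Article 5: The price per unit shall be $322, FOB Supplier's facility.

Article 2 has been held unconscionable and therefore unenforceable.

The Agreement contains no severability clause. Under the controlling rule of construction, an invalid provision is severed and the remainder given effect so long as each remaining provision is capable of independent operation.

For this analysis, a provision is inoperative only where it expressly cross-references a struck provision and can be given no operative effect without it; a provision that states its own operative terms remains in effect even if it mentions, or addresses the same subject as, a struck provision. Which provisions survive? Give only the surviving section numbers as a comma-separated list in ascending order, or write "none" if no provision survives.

Article 2 is struck. Article 4 operates only by reference to Article 2, so it falls with Article 2. Although Article 3 refers to Article 2, its operative terms do not depend on Article 2, so it remains in effect. Under the stated default rule, only provisions that cannot operate independently fall away; the rest are enforced. The provisions still in force are Article 1, Article 3, and Article 5.

1, 3, 5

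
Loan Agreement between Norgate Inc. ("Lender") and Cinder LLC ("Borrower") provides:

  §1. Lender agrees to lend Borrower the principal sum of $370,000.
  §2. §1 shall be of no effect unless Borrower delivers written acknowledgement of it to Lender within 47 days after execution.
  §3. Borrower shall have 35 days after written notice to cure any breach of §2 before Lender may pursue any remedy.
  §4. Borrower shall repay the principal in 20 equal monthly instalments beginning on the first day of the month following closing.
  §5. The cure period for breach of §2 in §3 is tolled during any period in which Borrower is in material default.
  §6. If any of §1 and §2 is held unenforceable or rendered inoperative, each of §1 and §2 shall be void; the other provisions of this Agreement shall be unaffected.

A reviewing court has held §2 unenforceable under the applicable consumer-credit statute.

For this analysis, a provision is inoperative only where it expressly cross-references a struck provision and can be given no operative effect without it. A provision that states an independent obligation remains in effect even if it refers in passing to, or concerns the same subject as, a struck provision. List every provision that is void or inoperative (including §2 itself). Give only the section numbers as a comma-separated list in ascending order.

§2 is struck. §3 operates only by reference to §2, so it falls with §2. §5 operates only by reference to §3, so it falls with §3. §6 declares §1 and §2 mutually dependent; since one of them has fallen, all of them are of no effect. That brings down §1 as well. The remainder continues in force under §6. That leaves §4 and §6 in effect.

1, 2, 3, 5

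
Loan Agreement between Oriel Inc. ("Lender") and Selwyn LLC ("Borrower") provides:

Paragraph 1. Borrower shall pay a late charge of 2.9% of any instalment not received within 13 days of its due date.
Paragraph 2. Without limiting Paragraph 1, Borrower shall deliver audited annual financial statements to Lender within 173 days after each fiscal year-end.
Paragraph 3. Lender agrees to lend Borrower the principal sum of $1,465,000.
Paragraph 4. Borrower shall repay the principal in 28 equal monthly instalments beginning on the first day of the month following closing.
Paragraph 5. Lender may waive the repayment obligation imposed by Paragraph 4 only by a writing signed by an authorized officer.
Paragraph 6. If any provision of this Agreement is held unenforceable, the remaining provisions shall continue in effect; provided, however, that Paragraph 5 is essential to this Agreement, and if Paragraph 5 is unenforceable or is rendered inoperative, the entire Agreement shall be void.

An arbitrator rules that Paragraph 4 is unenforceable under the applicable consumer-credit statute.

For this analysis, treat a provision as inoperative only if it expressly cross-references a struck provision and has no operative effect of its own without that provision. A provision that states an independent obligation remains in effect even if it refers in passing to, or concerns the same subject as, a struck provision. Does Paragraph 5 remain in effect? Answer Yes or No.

Paragraph 4 is struck. Paragraph 5 operates only by reference to Paragraph 4, so it falls with Paragraph 4. Paragraph 6 makes Paragraph 5 an essential term, and Paragraph 5 has been rendered inoperative by the cascade; under Paragraph 6, the entire Agreement is therefore void. No provision of the Agreement survives. Paragraph 5 is among the inoperative provisions, so the answer is no.

No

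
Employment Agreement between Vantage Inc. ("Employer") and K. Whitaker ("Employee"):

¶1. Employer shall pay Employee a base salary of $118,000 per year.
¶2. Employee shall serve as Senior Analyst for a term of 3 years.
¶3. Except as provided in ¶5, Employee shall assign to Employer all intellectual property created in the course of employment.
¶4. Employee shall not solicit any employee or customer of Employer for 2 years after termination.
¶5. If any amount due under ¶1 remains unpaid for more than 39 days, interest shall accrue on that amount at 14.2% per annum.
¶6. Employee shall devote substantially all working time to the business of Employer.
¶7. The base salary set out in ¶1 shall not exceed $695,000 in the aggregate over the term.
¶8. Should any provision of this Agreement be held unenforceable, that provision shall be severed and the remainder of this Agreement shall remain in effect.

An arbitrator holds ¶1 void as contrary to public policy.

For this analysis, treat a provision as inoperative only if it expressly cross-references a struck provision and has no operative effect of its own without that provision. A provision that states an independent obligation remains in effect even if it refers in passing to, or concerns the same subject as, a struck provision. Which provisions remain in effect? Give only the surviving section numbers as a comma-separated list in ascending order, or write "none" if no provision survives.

2, 3, 4, 6, 8

¶1 is struck. ¶5 does nothing except set the default interest on the base salary by reference to ¶1; with ¶1 gone it has no independent effect and is inoperative. ¶7 has no operative effect of its own apart from ¶1 and is therefore inoperative. Although ¶3 refers to ¶5, its operative terms do not depend on ¶5, so it remains in effect. Under the severability clause in ¶8, the remaining provisions continue in force. The provisions still in force are ¶2, ¶3, ¶4, ¶6, and ¶8.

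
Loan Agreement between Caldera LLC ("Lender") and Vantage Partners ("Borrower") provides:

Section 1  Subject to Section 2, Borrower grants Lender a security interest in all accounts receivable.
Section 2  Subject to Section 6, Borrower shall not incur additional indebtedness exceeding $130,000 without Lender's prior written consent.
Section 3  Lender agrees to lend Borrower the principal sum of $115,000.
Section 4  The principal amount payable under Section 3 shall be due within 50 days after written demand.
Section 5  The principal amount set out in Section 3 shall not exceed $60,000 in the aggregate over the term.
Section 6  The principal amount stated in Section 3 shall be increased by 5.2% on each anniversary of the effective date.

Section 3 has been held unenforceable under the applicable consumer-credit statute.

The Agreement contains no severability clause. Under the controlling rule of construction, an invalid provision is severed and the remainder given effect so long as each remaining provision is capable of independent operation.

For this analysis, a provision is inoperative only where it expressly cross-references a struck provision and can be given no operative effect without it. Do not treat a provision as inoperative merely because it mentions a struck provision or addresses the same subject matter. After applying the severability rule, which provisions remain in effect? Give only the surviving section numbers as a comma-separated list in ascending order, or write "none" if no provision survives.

Section 3 is struck. Section 4 has no operative effect of its own apart from Section 3 and is therefore inoperative. Section 5 operates only by reference to Section 3, so it falls with Section 3. Section 6 operates only by reference to Section 3, so it falls with Section 3. Although Section 2 refers to Section 6, its operative terms do not depend on Section 6, so it remains in effect. Under the stated default rule, only provisions that cannot operate independently fall away; the rest are enforced. The provisions still in force are Section 1 and Section 2.

1, 2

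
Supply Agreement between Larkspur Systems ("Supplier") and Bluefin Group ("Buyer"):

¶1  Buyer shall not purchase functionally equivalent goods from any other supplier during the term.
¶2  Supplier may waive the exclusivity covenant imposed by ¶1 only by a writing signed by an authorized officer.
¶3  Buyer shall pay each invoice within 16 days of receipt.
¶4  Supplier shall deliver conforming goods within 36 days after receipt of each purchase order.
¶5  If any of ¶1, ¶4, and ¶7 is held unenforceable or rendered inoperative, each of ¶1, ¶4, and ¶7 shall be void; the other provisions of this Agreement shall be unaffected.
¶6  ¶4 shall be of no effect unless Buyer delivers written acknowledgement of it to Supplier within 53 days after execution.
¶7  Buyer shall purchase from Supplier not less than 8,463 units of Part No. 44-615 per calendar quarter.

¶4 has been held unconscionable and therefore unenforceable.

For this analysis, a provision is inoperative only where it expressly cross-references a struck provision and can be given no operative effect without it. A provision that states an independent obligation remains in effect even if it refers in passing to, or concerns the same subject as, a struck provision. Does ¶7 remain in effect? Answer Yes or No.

¶4 is struck. ¶6 merely fixes the acknowledgement condition for ¶4; with ¶4 gone it has nothing to operate on and falls away. ¶5 declares ¶1, ¶4, and ¶7 mutually dependent; since one of them has fallen, all of them are of no effect. That brings down ¶1 and ¶7 as well. ¶2 in turn depends solely on a provision now struck and likewise falls. The remainder continues in force under ¶5. That leaves ¶3 and ¶5 in effect. ¶7 is among the inoperative provisions, so the answer is no.

No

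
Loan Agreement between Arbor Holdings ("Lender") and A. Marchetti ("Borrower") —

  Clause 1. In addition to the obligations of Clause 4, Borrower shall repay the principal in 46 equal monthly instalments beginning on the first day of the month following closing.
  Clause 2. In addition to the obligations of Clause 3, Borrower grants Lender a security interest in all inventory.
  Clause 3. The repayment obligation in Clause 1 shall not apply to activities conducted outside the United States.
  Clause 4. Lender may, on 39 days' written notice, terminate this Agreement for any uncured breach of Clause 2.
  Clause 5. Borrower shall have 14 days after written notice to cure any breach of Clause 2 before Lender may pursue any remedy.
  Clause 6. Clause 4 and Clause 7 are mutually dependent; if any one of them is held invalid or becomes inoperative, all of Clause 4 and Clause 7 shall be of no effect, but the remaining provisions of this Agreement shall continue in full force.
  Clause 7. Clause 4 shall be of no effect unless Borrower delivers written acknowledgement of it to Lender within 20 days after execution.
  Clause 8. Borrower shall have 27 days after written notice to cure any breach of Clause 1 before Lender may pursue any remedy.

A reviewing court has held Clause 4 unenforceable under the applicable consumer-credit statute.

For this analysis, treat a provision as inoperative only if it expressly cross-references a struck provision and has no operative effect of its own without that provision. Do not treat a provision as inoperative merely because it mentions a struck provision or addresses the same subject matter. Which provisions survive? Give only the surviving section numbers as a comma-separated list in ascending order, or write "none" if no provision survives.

1, 2, 3, 5, 6, 8

Clause 4 is struck. The only function of Clause 7 is the acknowledgement condition for Clause 4, so it cannot stand once Clause 4 is removed. Clause 1 mentions Clause 4 but its own obligation stands independently of Clause 4, so Clause 1 is not affected. Clause 6 declares Clause 4 and Clause 7 mutually dependent; since one of them has fallen, all of them are of no effect. The remainder continues in force under Clause 6. The provisions still in force are Clause 1, Clause 2, Clause 3, Clause 5, Clause 6, and Clause 8.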